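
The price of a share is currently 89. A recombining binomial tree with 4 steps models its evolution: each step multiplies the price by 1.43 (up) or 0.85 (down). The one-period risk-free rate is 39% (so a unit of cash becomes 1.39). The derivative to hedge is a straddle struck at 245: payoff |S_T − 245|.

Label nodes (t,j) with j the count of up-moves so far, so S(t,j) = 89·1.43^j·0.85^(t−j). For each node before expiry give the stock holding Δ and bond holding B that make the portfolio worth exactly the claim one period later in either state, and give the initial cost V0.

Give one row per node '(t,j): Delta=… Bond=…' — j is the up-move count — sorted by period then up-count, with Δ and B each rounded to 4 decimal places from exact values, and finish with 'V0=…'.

(0,0): Delta=0.4806 Bond=-14.9485
(1,0): Delta=-1.0000 Bond=91.2266
(1,1): Delta=0.5458 Bond=-29.0750
(2,0): Delta=-1.0000 Bond=126.8050
(2,1): Delta=-1.0000 Bond=126.8050
(2,2): Delta=0.6138 Bond=-52.8009
(3,0): Delta=-1.0000 Bond=176.2590
(3,1): Delta=-1.0000 Bond=176.2590
(3,2): Delta=-1.0000 Bond=176.2590
(3,3): Delta=0.6849 Bond=-91.8860
V0=27.8221

Risk-neutral probability p* = (R−d)/(u−d) = (1.39−0.85)/(1.43−0.85) = 0.9310.
Payoff layer (t=4): V(4,0)=198.5414, V(4,1)=166.8403, V(4,2)=113.5078, V(4,3)=23.7837, V(4,4)=127.1638
  t=3,j=0: stock 54.6571 → up 78.1597 (V=166.8403), down 46.4586 (V=198.5414). Price 121.6019; hedge Δ=-1.0000, bond B=176.2590.
  t=3,j=1: stock 91.9526 → up 131.4922 (V=113.5078), down 78.1597 (V=166.8403). Price 84.3064; hedge Δ=-1.0000, bond B=176.2590.
  t=3,j=2: stock 154.6967 → up 221.2163 (V=23.7837), down 131.4922 (V=113.5078). Price 21.5623; hedge Δ=-1.0000, bond B=176.2590.
  t=3,j=3: stock 260.2544 → up 372.1638 (V=127.1638), down 221.2163 (V=23.7837). Price 86.3555; hedge Δ=0.6849, bond B=-91.8860.
  t=2,j=0: stock 64.3025 → up 91.9526 (V=84.3064), down 54.6571 (V=121.6019). Price 62.5025; hedge Δ=-1.0000, bond B=126.8050.
  t=2,j=1: stock 108.1795 → up 154.6967 (V=21.5623), down 91.9526 (V=84.3064). Price 18.6255; hedge Δ=-1.0000, bond B=126.8050.
  t=2,j=2: stock 181.9961 → up 260.2544 (V=86.3555), down 154.6967 (V=21.5623). Price 58.9115; hedge Δ=0.6138, bond B=-52.8009.
  t=1,j=0: stock 75.6500 → up 108.1795 (V=18.6255), down 64.3025 (V=62.5025). Price 15.5766; hedge Δ=-1.0000, bond B=91.2266.
  t=1,j=1: stock 127.2700 → up 181.9961 (V=58.9115), down 108.1795 (V=18.6255). Price 40.3836; hedge Δ=0.5458, bond B=-29.0750.
  t=0,j=0: stock 89.0000 → up 127.2700 (V=40.3836), down 75.6500 (V=15.5766). Price 27.8221; hedge Δ=0.4806, bond B=-14.9485.
Root portfolio cost Δ·89+B reproduces V0=27.8221.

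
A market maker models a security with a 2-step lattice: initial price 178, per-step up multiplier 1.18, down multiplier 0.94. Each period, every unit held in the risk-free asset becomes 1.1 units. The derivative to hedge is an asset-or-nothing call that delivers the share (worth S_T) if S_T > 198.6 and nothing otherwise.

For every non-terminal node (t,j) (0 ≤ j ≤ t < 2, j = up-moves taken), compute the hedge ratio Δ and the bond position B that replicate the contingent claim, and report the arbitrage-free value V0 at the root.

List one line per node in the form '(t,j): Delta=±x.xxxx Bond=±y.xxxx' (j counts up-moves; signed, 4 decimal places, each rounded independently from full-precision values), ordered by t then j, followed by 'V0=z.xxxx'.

No-arbitrage ⇒ martingale measure with p* = (R−d)/(u−d) = 0.6667.
At expiry t=2: V(2,0)=0.0000, V(2,1)=0.0000, V(2,2)=247.8472
Node (1,0) S=167.3200: V=(p*·0.0000+(1−p*)·0.0000)/1.1=0.0000; Δ=(0.0000−0.0000)/(197.4376−157.2808)=0.0000; B=V−Δ·S=0.0000
Node (1,1) S=210.0400: V=(p*·247.8472+(1−p*)·0.0000)/1.1=150.2104; Δ=(247.8472−0.0000)/(247.8472−197.4376)=4.9167; B=V−Δ·S=-882.4862
Node (0,0) S=178.0000: V=(p*·150.2104+(1−p*)·0.0000)/1.1=91.0366; Δ=(150.2104−0.0000)/(210.0400−167.3200)=3.5162; B=V−Δ·S=-534.8401
The time-0 hedge costs 91.0366, which is the no-arbitrage price.

(0,0): Delta=3.5162 Bond=-534.8401
(1,0): Delta=0.0000 Bond=0.0000
(1,1): Delta=4.9167 Bond=-882.4862
V0=91.0366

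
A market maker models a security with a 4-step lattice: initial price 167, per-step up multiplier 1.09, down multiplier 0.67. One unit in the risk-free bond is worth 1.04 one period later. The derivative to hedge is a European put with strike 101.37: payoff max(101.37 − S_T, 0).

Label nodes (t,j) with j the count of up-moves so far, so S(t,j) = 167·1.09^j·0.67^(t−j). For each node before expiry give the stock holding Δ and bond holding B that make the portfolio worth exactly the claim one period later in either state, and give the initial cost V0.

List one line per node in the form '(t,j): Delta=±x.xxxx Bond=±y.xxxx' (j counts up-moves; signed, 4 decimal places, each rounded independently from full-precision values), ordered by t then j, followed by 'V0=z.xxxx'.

Risk-neutral probability p* = (R−d)/(u−d) = (1.04−0.67)/(1.09−0.67) = 0.8810.
Terminal values V(4,·): V(4,0)=67.7176, V(4,1)=46.6221, V(4,2)=12.3025, V(4,3)=0.0000, V(4,4)=0.0000
Node (3,0) S=50.2274: V=(p*·46.6221+(1−p*)·67.7176)/1.04=47.2437; Δ=(46.6221−67.7176)/(54.7479−33.6524)=-1.0000; B=V−Δ·S=97.4712
Node (3,1) S=81.7133: V=(p*·12.3025+(1−p*)·46.6221)/1.04=15.7579; Δ=(12.3025−46.6221)/(89.0675−54.7479)=-1.0000; B=V−Δ·S=97.4712
Node (3,2) S=132.9365: V=(p*·0.0000+(1−p*)·12.3025)/1.04=1.4083; Δ=(0.0000−12.3025)/(144.9008−89.0675)=-0.2203; B=V−Δ·S=30.7000
Node (3,3) S=216.2698: V=(p*·0.0000+(1−p*)·0.0000)/1.04=0.0000; Δ=(0.0000−0.0000)/(235.7341−144.9008)=0.0000; B=V−Δ·S=0.0000
Node (2,0) S=74.9663: V=(p*·15.7579+(1−p*)·47.2437)/1.04=18.7560; Δ=(15.7579−47.2437)/(81.7133−50.2274)=-1.0000; B=V−Δ·S=93.7223
Node (2,1) S=121.9601: V=(p*·1.4083+(1−p*)·15.7579)/1.04=2.9967; Δ=(1.4083−15.7579)/(132.9365−81.7133)=-0.2801; B=V−Δ·S=37.1625
Node (2,2) S=198.4127: V=(p*·0.0000+(1−p*)·1.4083)/1.04=0.1612; Δ=(0.0000−1.4083)/(216.2698−132.9365)=-0.0169; B=V−Δ·S=3.5142
Node (1,0) S=111.8900: V=(p*·2.9967+(1−p*)·18.7560)/1.04=4.6854; Δ=(2.9967−18.7560)/(121.9601−74.9663)=-0.3353; B=V−Δ·S=42.2075
Node (1,1) S=182.0300: V=(p*·0.1612+(1−p*)·2.9967)/1.04=0.4796; Δ=(0.1612−2.9967)/(198.4127−121.9601)=-0.0371; B=V−Δ·S=7.2307
Node (0,0) S=167.0000: V=(p*·0.4796+(1−p*)·4.6854)/1.04=0.9426; Δ=(0.4796−4.6854)/(182.0300−111.8900)=-0.0600; B=V−Δ·S=10.9564
The time-0 hedge costs 0.9426, which is the no-arbitrage price.

(0,0): Delta=-0.0600 Bond=10.9564
(1,0): Delta=-0.3353 Bond=42.2075
(1,1): Delta=-0.0371 Bond=7.2307
(2,0): Delta=-1.0000 Bond=93.7223
(2,1): Delta=-0.2801 Bond=37.1625
(2,2): Delta=-0.0169 Bond=3.5142
(3,0): Delta=-1.0000 Bond=97.4712
(3,1): Delta=-1.0000 Bond=97.4712
(3,2): Delta=-0.2203 Bond=30.7000
(3,3): Delta=0.0000 Bond=0.0000
V0=0.9426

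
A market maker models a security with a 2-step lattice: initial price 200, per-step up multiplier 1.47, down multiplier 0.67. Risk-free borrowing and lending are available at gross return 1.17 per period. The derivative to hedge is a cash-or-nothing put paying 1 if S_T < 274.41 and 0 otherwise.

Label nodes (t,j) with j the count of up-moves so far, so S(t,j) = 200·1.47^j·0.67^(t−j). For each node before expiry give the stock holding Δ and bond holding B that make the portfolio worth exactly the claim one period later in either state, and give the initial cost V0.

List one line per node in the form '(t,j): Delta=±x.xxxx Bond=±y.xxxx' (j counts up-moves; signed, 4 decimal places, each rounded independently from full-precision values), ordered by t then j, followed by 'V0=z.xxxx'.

(0,0): Delta=-0.0033 Bond=1.1129
(1,0): Delta=0.0000 Bond=0.8547
(1,1): Delta=-0.0043 Bond=1.5705
V0=0.4452

Since d<R<u, set p* = (R−d)/(u−d) = 0.6250; price each node as the discounted p*-expectation of its children.
Payoff layer (t=2): V(2,0)=1.0000, V(2,1)=1.0000, V(2,2)=0.0000
  t=1,j=0: stock 134.0000 → up 196.9800 (V=1.0000), down 89.7800 (V=1.0000). Price 0.8547; hedge Δ=0.0000, bond B=0.8547.
  t=1,j=1: stock 294.0000 → up 432.1800 (V=0.0000), down 196.9800 (V=1.0000). Price 0.3205; hedge Δ=-0.0043, bond B=1.5705.
  t=0,j=0: stock 200.0000 → up 294.0000 (V=0.3205), down 134.0000 (V=0.8547). Price 0.4452; hedge Δ=-0.0033, bond B=1.1129.
Self-financing check: at every node Δ·S+B equals the discounted successor values.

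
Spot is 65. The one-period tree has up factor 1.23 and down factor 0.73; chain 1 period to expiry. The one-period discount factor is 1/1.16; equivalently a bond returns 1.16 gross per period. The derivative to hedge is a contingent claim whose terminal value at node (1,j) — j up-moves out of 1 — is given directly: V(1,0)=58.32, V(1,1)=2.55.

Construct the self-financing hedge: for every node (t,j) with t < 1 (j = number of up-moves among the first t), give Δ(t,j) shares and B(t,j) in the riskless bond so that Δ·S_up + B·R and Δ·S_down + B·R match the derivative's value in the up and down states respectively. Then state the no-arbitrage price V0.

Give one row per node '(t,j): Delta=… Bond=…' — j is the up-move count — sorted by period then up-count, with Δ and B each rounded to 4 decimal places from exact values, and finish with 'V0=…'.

(0,0): Delta=-1.7160 Bond=120.4691
V0=8.9291

Risk-neutral probability p* = (R−d)/(u−d) = (1.16−0.73)/(1.23−0.73) = 0.8600.
At expiry t=1: V(1,0)=58.3200, V(1,1)=2.5500
  t=0,j=0: stock 65.0000 → up 79.9500 (V=2.5500), down 47.4500 (V=58.3200). Price 8.9291; hedge Δ=-1.7160, bond B=120.4691.
The time-0 hedge costs 8.9291, which is the no-arbitrage price.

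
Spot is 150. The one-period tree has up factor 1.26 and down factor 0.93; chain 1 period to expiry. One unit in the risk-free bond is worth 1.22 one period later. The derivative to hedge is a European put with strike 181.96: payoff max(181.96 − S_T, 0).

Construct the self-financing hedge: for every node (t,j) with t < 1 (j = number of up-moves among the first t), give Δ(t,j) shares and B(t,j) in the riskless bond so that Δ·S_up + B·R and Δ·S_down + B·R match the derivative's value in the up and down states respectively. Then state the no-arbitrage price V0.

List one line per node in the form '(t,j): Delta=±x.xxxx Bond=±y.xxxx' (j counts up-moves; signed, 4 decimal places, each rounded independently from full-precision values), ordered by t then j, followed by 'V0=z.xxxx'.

Since d<R<u, set p* = (R−d)/(u−d) = 0.8788; price each node as the discounted p*-expectation of its children.
Payoff layer (t=1): V(1,0)=42.4600, V(1,1)=0.0000
Node (0,0) S=150.0000: V=(p*·0.0000+(1−p*)·42.4600)/1.22=4.2186; Δ=(0.0000−42.4600)/(189.0000−139.5000)=-0.8578; B=V−Δ·S=132.8852
Each (Δ,B) replicates both successor values, so the strategy is self-financing and V0 is arbitrage-free.

(0,0): Delta=-0.8578 Bond=132.8852
V0=4.2186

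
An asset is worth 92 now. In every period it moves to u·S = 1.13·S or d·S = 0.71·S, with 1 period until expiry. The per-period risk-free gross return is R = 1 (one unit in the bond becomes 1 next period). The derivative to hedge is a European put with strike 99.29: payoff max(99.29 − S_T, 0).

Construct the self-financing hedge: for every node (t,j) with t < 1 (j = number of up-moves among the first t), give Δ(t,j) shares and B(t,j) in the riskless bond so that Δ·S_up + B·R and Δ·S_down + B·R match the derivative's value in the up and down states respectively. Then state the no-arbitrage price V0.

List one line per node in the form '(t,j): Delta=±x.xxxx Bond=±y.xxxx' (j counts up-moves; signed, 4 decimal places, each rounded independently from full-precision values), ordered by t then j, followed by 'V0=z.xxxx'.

(0,0): Delta=-0.8791 Bond=91.3955
V0=10.5145

Under the risk-neutral measure, an up-move has probability p* = (R−d)/(u−d) = 0.6905 and values discount at R = 1.
Payoff layer (t=1): V(1,0)=33.9700, V(1,1)=0.0000
(0,0): S=92.0000. Δ = (V_up−V_dn)/(S_up−S_dn) = (0.0000−33.9700)/(103.9600−65.3200) = -0.8791. V = [p*·0.0000 + (1−p*)·33.9700]/1 = 10.5145. B = V − Δ·S = 91.3955.
Self-financing check: at every node Δ·S+B equals the discounted successor values.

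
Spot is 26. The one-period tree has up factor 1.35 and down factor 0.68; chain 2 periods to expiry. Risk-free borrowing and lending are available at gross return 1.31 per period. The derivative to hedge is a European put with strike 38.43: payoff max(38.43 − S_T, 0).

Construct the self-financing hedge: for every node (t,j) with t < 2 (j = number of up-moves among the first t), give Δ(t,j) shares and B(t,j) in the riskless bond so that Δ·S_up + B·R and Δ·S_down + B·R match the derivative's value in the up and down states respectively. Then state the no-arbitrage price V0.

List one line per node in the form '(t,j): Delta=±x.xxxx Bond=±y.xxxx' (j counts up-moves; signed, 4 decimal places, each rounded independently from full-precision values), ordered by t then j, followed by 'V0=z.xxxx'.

No-arbitrage ⇒ martingale measure with p* = (R−d)/(u−d) = 0.9403.
At expiry t=2: V(2,0)=26.4076, V(2,1)=14.5620, V(2,2)=0.0000
  t=1,j=0: stock 17.6800 → up 23.8680 (V=14.5620), down 12.0224 (V=26.4076). Price 11.6559; hedge Δ=-1.0000, bond B=29.3359.
  t=1,j=1: stock 35.1000 → up 47.3850 (V=0.0000), down 23.8680 (V=14.5620). Price 0.6636; hedge Δ=-0.6192, bond B=22.3980.
  t=0,j=0: stock 26.0000 → up 35.1000 (V=0.6636), down 17.6800 (V=11.6559). Price 1.0076; hedge Δ=-0.6310, bond B=17.4139.
The time-0 hedge costs 1.0076, which is the no-arbitrage price.

(0,0): Delta=-0.6310 Bond=17.4139
(1,0): Delta=-1.0000 Bond=29.3359
(1,1): Delta=-0.6192 Bond=22.3980
V0=1.0076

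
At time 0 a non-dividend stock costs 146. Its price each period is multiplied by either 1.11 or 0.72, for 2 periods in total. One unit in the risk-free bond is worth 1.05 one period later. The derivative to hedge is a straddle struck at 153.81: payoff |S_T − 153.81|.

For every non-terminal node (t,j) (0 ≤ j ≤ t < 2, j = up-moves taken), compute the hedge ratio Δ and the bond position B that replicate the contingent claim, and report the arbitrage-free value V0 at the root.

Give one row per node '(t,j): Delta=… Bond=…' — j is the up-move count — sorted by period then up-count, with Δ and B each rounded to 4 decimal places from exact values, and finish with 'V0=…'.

(0,0): Delta=-0.2619 Bond=65.6144
(1,0): Delta=-1.0000 Bond=146.4857
(1,1): Delta=-0.1748 Bond=54.7878
V0=27.3791

No-arbitrage ⇒ martingale measure with p* = (R−d)/(u−d) = 0.8462.
Terminal payoffs: V(2,0)=78.1236, V(2,1)=37.1268, V(2,2)=26.0766
Node (1,0) S=105.1200: V=(p*·37.1268+(1−p*)·78.1236)/1.05=41.3657; Δ=(37.1268−78.1236)/(116.6832−75.6864)=-1.0000; B=V−Δ·S=146.4857
Node (1,1) S=162.0600: V=(p*·26.0766+(1−p*)·37.1268)/1.05=26.4539; Δ=(26.0766−37.1268)/(179.8866−116.6832)=-0.1748; B=V−Δ·S=54.7878
Node (0,0) S=146.0000: V=(p*·26.4539+(1−p*)·41.3657)/1.05=27.3791; Δ=(26.4539−41.3657)/(162.0600−105.1200)=-0.2619; B=V−Δ·S=65.6144
The time-0 hedge costs 27.3791, which is the no-arbitrage price.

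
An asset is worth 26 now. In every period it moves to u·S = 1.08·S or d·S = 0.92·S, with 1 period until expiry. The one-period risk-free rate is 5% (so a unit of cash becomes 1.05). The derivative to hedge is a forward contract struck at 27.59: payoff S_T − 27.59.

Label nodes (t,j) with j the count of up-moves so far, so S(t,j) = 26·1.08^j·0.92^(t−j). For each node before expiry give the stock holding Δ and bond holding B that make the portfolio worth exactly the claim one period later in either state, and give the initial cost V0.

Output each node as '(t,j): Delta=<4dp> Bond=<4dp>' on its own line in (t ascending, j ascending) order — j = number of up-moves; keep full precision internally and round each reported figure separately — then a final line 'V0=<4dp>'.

(0,0): Delta=1.0000 Bond=-26.2762
V0=-0.2762

No-arbitrage ⇒ martingale measure with p* = (R−d)/(u−d) = 0.8125.
Terminal payoffs: V(1,0)=-3.6700, V(1,1)=0.4900
Node (0,0) S=26.0000: V=(p*·0.4900+(1−p*)·-3.6700)/1.05=-0.2762; Δ=(0.4900−-3.6700)/(28.0800−23.9200)=1.0000; B=V−Δ·S=-26.2762
Each (Δ,B) replicates both successor values, so the strategy is self-financing and V0 is arbitrage-free.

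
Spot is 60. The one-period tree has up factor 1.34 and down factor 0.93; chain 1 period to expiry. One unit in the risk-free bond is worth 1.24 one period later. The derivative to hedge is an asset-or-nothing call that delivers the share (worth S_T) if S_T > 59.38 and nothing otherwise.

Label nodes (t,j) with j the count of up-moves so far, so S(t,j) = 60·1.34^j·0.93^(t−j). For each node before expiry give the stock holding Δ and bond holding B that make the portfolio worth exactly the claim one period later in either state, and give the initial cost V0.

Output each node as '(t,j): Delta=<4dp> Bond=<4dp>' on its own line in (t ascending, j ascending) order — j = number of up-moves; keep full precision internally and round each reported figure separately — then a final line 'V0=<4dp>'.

(0,0): Delta=3.2683 Bond=-147.0732
V0=49.0244

Under the risk-neutral measure, an up-move has probability p* = (R−d)/(u−d) = 0.7561 and values discount at R = 1.24.
Payoff layer (t=1): V(1,0)=0.0000, V(1,1)=80.4000
  t=0,j=0: stock 60.0000 → up 80.4000 (V=80.4000), down 55.8000 (V=0.0000). Price 49.0244; hedge Δ=3.2683, bond B=-147.0732.
Each (Δ,B) replicates both successor values, so the strategy is self-financing and V0 is arbitrage-free.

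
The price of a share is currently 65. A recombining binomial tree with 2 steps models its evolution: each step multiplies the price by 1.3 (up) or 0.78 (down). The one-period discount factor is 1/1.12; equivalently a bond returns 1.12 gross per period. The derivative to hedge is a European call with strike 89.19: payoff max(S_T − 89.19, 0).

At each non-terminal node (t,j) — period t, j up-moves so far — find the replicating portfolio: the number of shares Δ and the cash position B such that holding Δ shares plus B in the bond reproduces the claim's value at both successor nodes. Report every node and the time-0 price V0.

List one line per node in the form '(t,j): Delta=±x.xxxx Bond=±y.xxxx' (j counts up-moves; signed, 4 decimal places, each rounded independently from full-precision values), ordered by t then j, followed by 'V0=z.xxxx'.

(0,0): Delta=0.3568 Bond=-16.1533
(1,0): Delta=0.0000 Bond=0.0000
(1,1): Delta=0.4702 Bond=-27.6696
V0=7.0412

The replicating-portfolio and risk-neutral prices coincide; use p* = (1.12−0.78)/(1.3−0.78) = 0.6538 for the latter.
Payoff layer (t=2): V(2,0)=0.0000, V(2,1)=0.0000, V(2,2)=20.6600
  t=1,j=0: stock 50.7000 → up 65.9100 (V=0.0000), down 39.5460 (V=0.0000). Price 0.0000; hedge Δ=0.0000, bond B=0.0000.
  t=1,j=1: stock 84.5000 → up 109.8500 (V=20.6600), down 65.9100 (V=0.0000). Price 12.0611; hedge Δ=0.4702, bond B=-27.6696.
  t=0,j=0: stock 65.0000 → up 84.5000 (V=12.0611), down 50.7000 (V=0.0000). Price 7.0412; hedge Δ=0.3568, bond B=-16.1533.
Self-financing check: at every node Δ·S+B equals the discounted successor values.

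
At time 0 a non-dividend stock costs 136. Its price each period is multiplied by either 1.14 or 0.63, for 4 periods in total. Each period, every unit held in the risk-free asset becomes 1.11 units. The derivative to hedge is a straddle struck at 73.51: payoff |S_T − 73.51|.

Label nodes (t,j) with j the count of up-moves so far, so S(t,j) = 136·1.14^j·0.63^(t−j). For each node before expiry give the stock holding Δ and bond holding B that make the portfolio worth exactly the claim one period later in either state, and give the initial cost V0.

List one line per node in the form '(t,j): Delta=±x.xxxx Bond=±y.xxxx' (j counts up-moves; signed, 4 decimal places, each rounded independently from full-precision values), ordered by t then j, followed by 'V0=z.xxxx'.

(0,0): Delta=0.9824 Bond=-45.9108
(1,0): Delta=0.7581 Bond=-31.7466
(1,1): Delta=0.9901 Bond=-52.1619
(2,0): Delta=-1.0000 Bond=59.6624
(2,1): Delta=0.8189 Bond=-41.1700
(2,2): Delta=0.9960 Bond=-58.9453
(3,0): Delta=-1.0000 Bond=66.2252
(3,1): Delta=-1.0000 Bond=66.2252
(3,2): Delta=0.8817 Bond=-52.6940
(3,3): Delta=1.0000 Bond=-66.2252
V0=87.6940

Since d<R<u, set p* = (R−d)/(u−d) = 0.9412; price each node as the discounted p*-expectation of its children.
Terminal payoffs: V(4,0)=52.0860, V(4,1)=34.7427, V(4,2)=3.3597, V(4,3)=53.4287, V(4,4)=156.1886
Node (3,0) S=34.0064: V=(p*·34.7427+(1−p*)·52.0860)/1.11=32.2188; Δ=(34.7427−52.0860)/(38.7673−21.4240)=-1.0000; B=V−Δ·S=66.2252
Node (3,1) S=61.5354: V=(p*·3.3597+(1−p*)·34.7427)/1.11=4.6898; Δ=(3.3597−34.7427)/(70.1503−38.7673)=-1.0000; B=V−Δ·S=66.2252
Node (3,2) S=111.3497: V=(p*·53.4287+(1−p*)·3.3597)/1.11=45.4806; Δ=(53.4287−3.3597)/(126.9387−70.1503)=0.8817; B=V−Δ·S=-52.6940
Node (3,3) S=201.4900: V=(p*·156.1886+(1−p*)·53.4287)/1.11=135.2648; Δ=(156.1886−53.4287)/(229.6986−126.9387)=1.0000; B=V−Δ·S=-66.2252
Node (2,0) S=53.9784: V=(p*·4.6898+(1−p*)·32.2188)/1.11=5.6840; Δ=(4.6898−32.2188)/(61.5354−34.0064)=-1.0000; B=V−Δ·S=59.6624
Node (2,1) S=97.6752: V=(p*·45.4806+(1−p*)·4.6898)/1.11=38.8118; Δ=(45.4806−4.6898)/(111.3497−61.5354)=0.8189; B=V−Δ·S=-41.1700
Node (2,2) S=176.7456: V=(p*·135.2648+(1−p*)·45.4806)/1.11=117.1021; Δ=(135.2648−45.4806)/(201.4900−111.3497)=0.9960; B=V−Δ·S=-58.9453
Node (1,0) S=85.6800: V=(p*·38.8118+(1−p*)·5.6840)/1.11=33.2100; Δ=(38.8118−5.6840)/(97.6752−53.9784)=0.7581; B=V−Δ·S=-31.7466
Node (1,1) S=155.0400: V=(p*·117.1021+(1−p*)·38.8118)/1.11=101.3485; Δ=(117.1021−38.8118)/(176.7456−97.6752)=0.9901; B=V−Δ·S=-52.1619
Node (0,0) S=136.0000: V=(p*·101.3485+(1−p*)·33.2100)/1.11=87.6940; Δ=(101.3485−33.2100)/(155.0400−85.6800)=0.9824; B=V−Δ·S=-45.9108
Each (Δ,B) replicates both successor values, so the strategy is self-financing and V0 is arbitrage-free.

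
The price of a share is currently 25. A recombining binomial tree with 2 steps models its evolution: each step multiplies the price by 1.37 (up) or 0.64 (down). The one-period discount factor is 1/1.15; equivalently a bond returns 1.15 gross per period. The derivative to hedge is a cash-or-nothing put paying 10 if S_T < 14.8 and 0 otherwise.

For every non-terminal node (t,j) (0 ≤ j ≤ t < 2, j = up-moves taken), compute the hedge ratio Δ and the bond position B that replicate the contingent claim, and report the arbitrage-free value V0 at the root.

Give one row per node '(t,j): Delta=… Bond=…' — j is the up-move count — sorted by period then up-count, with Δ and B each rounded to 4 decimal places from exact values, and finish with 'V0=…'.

The replicating-portfolio and risk-neutral prices coincide; use p* = (1.15−0.64)/(1.37−0.64) = 0.6986 for the latter.
At expiry t=2: V(2,0)=10.0000, V(2,1)=0.0000, V(2,2)=0.0000
Node (1,0) S=16.0000: V=(p*·0.0000+(1−p*)·10.0000)/1.15=2.6206; Δ=(0.0000−10.0000)/(21.9200−10.2400)=-0.8562; B=V−Δ·S=16.3192
Node (1,1) S=34.2500: V=(p*·0.0000+(1−p*)·0.0000)/1.15=0.0000; Δ=(0.0000−0.0000)/(46.9225−21.9200)=0.0000; B=V−Δ·S=0.0000
Node (0,0) S=25.0000: V=(p*·0.0000+(1−p*)·2.6206)/1.15=0.6868; Δ=(0.0000−2.6206)/(34.2500−16.0000)=-0.1436; B=V−Δ·S=4.2766
Check: Δ(0,0)·S0 + B(0,0) = 0.6868 = V0.

(0,0): Delta=-0.1436 Bond=4.2766
(1,0): Delta=-0.8562 Bond=16.3192
(1,1): Delta=0.0000 Bond=0.0000
V0=0.6868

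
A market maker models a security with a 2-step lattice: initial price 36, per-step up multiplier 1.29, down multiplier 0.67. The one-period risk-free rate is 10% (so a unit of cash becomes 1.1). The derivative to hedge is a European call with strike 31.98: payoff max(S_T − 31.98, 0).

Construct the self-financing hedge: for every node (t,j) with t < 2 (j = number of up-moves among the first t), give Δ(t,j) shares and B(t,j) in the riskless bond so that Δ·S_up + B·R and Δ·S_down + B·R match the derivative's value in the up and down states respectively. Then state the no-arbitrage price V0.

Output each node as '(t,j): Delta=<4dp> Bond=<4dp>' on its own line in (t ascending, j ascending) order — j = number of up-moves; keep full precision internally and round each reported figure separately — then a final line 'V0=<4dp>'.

(0,0): Delta=0.7889 Bond=-17.2985
(1,0): Delta=0.0000 Bond=0.0000
(1,1): Delta=0.9700 Bond=-27.4362
V0=11.1020

The replicating-portfolio and risk-neutral prices coincide; use p* = (1.1−0.67)/(1.29−0.67) = 0.6935 for the latter.
Payoff layer (t=2): V(2,0)=0.0000, V(2,1)=0.0000, V(2,2)=27.9276
(1,0): S=24.1200. Δ = (V_up−V_dn)/(S_up−S_dn) = (0.0000−0.0000)/(31.1148−16.1604) = 0.0000. V = [p*·0.0000 + (1−p*)·0.0000]/1.1 = 0.0000. B = V − Δ·S = 0.0000.
(1,1): S=46.4400. Δ = (V_up−V_dn)/(S_up−S_dn) = (27.9276−0.0000)/(59.9076−31.1148) = 0.9700. V = [p*·27.9276 + (1−p*)·0.0000]/1.1 = 17.6083. B = V − Δ·S = -27.4362.
(0,0): S=36.0000. Δ = (V_up−V_dn)/(S_up−S_dn) = (17.6083−0.0000)/(46.4400−24.1200) = 0.7889. V = [p*·17.6083 + (1−p*)·0.0000]/1.1 = 11.1020. B = V − Δ·S = -17.2985.
Check: Δ(0,0)·S0 + B(0,0) = 11.1020 = V0.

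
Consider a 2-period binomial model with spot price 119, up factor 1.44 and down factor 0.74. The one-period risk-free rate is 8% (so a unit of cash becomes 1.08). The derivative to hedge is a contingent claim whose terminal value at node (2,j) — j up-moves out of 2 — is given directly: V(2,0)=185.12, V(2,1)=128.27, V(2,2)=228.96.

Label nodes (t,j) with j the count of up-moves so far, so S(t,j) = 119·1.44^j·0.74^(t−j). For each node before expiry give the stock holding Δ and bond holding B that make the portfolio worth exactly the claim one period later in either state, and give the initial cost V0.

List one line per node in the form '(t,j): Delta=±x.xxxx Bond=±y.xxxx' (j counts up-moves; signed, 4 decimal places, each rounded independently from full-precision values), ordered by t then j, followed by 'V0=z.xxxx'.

(0,0): Delta=0.2186 Bond=117.2100
(1,0): Delta=-0.9223 Bond=227.0542
(1,1): Delta=0.8394 Bond=20.2095
V0=143.2278

No-arbitrage ⇒ martingale measure with p* = (R−d)/(u−d) = 0.4857.
Payoff layer (t=2): V(2,0)=185.1200, V(2,1)=128.2700, V(2,2)=228.9600
Node (1,0) S=88.0600: V=(p*·128.2700+(1−p*)·185.1200)/1.08=145.8399; Δ=(128.2700−185.1200)/(126.8064−65.1644)=-0.9223; B=V−Δ·S=227.0542
Node (1,1) S=171.3600: V=(p*·228.9600+(1−p*)·128.2700)/1.08=164.0524; Δ=(228.9600−128.2700)/(246.7584−126.8064)=0.8394; B=V−Δ·S=20.2095
Node (0,0) S=119.0000: V=(p*·164.0524+(1−p*)·145.8399)/1.08=143.2278; Δ=(164.0524−145.8399)/(171.3600−88.0600)=0.2186; B=V−Δ·S=117.2100
The time-0 hedge costs 143.2278, which is the no-arbitrage price.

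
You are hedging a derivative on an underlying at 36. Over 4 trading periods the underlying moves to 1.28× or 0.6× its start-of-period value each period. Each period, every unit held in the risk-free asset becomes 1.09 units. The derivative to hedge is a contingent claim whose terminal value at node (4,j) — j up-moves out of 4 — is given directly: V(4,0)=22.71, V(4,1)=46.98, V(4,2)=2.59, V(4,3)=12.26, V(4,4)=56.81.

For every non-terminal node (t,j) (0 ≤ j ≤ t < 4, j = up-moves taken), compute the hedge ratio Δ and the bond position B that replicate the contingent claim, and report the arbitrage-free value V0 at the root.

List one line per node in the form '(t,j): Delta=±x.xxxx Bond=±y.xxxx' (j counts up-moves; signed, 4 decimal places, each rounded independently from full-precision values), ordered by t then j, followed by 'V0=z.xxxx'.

(0,0): Delta=0.4389 Bond=1.3179
(1,0): Delta=-0.6280 Bond=24.4826
(1,1): Delta=0.6329 Bond=-7.4997
(2,0): Delta=-2.6240 Bond=52.5536
(2,1): Delta=-0.2652 Bond=16.6557
(2,2): Delta=0.7961 Bond=-17.8027
(3,0): Delta=4.5899 Bond=1.1883
(3,1): Delta=-3.9351 Bond=79.0345
(3,2): Delta=0.4018 Bond=-5.4517
(3,3): Delta=0.8678 Bond=-24.8154
V0=17.1199

Under the risk-neutral measure, an up-move has probability p* = (R−d)/(u−d) = 0.7206 and values discount at R = 1.09.
Payoff layer (t=4): V(4,0)=22.7100, V(4,1)=46.9800, V(4,2)=2.5900, V(4,3)=12.2600, V(4,4)=56.8100
Node (3,0) S=7.7760: V=(p*·46.9800+(1−p*)·22.7100)/1.09=36.8795; Δ=(46.9800−22.7100)/(9.9533−4.6656)=4.5899; B=V−Δ·S=1.1883
Node (3,1) S=16.5888: V=(p*·2.5900+(1−p*)·46.9800)/1.09=13.7551; Δ=(2.5900−46.9800)/(21.2337−9.9533)=-3.9351; B=V−Δ·S=79.0345
Node (3,2) S=35.3894: V=(p*·12.2600+(1−p*)·2.5900)/1.09=8.7689; Δ=(12.2600−2.5900)/(45.2985−21.2337)=0.4018; B=V−Δ·S=-5.4517
Node (3,3) S=75.4975: V=(p*·56.8100+(1−p*)·12.2600)/1.09=40.6993; Δ=(56.8100−12.2600)/(96.6368−45.2985)=0.8678; B=V−Δ·S=-24.8154
Node (2,0) S=12.9600: V=(p*·13.7551+(1−p*)·36.8795)/1.09=18.5471; Δ=(13.7551−36.8795)/(16.5888−7.7760)=-2.6240; B=V−Δ·S=52.5536
Node (2,1) S=27.6480: V=(p*·8.7689+(1−p*)·13.7551)/1.09=9.3230; Δ=(8.7689−13.7551)/(35.3894−16.5888)=-0.2652; B=V−Δ·S=16.6557
Node (2,2) S=58.9824: V=(p*·40.6993+(1−p*)·8.7689)/1.09=29.1537; Δ=(40.6993−8.7689)/(75.4975−35.3894)=0.7961; B=V−Δ·S=-17.8027
Node (1,0) S=21.6000: V=(p*·9.3230+(1−p*)·18.5471)/1.09=10.9177; Δ=(9.3230−18.5471)/(27.6480−12.9600)=-0.6280; B=V−Δ·S=24.4826
Node (1,1) S=46.0800: V=(p*·29.1537+(1−p*)·9.3230)/1.09=21.6631; Δ=(29.1537−9.3230)/(58.9824−27.6480)=0.6329; B=V−Δ·S=-7.4997
Node (0,0) S=36.0000: V=(p*·21.6631+(1−p*)·10.9177)/1.09=17.1199; Δ=(21.6631−10.9177)/(46.0800−21.6000)=0.4389; B=V−Δ·S=1.3179
Each (Δ,B) replicates both successor values, so the strategy is self-financing and V0 is arbitrage-free.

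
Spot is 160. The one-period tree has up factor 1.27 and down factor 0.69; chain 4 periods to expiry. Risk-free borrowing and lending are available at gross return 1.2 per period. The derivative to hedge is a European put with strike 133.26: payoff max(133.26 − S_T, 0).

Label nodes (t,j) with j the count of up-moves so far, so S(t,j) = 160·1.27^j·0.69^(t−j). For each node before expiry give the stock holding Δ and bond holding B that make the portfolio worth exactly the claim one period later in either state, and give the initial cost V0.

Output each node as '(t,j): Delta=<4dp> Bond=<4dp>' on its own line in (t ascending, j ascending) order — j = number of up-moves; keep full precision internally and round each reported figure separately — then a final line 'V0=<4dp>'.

No-arbitrage ⇒ martingale measure with p* = (R−d)/(u−d) = 0.8793.
Terminal values V(4,·): V(4,0)=96.9926, V(4,1)=66.5070, V(4,2)=10.3957, V(4,3)=0.0000, V(4,4)=0.0000
  t=3,j=0: stock 52.5614 → up 66.7530 (V=66.5070), down 36.2674 (V=96.9926). Price 58.4886; hedge Δ=-1.0000, bond B=111.0500.
  t=3,j=1: stock 96.7435 → up 122.8643 (V=10.3957), down 66.7530 (V=66.5070). Price 14.3065; hedge Δ=-1.0000, bond B=111.0500.
  t=3,j=2: stock 178.0642 → up 226.1415 (V=0.0000), down 122.8643 (V=10.3957). Price 1.0455; hedge Δ=-0.1007, bond B=18.9692.
  t=3,j=3: stock 327.7413 → up 416.2314 (V=0.0000), down 226.1415 (V=0.0000). Price 0.0000; hedge Δ=0.0000, bond B=0.0000.
  t=2,j=0: stock 76.1760 → up 96.7435 (V=14.3065), down 52.5614 (V=58.4886). Price 16.3657; hedge Δ=-1.0000, bond B=92.5417.
  t=2,j=1: stock 140.2080 → up 178.0642 (V=1.0455), down 96.7435 (V=14.3065). Price 2.2050; hedge Δ=-0.1631, bond B=25.0687.
  t=2,j=2: stock 258.0640 → up 327.7413 (V=0.0000), down 178.0642 (V=1.0455). Price 0.1052; hedge Δ=-0.0070, bond B=1.9078.
  t=1,j=0: stock 110.4000 → up 140.2080 (V=2.2050), down 76.1760 (V=16.3657). Price 3.2617; hedge Δ=-0.2211, bond B=27.6766.
  t=1,j=1: stock 203.2000 → up 258.0640 (V=0.1052), down 140.2080 (V=2.2050). Price 0.2988; hedge Δ=-0.0178, bond B=3.9192.
  t=0,j=0: stock 160.0000 → up 203.2000 (V=0.2988), down 110.4000 (V=3.2617). Price 0.5470; hedge Δ=-0.0319, bond B=5.6554.
Check: Δ(0,0)·S0 + B(0,0) = 0.5470 = V0.

(0,0): Delta=-0.0319 Bond=5.6554
(1,0): Delta=-0.2211 Bond=27.6766
(1,1): Delta=-0.0178 Bond=3.9192
(2,0): Delta=-1.0000 Bond=92.5417
(2,1): Delta=-0.1631 Bond=25.0687
(2,2): Delta=-0.0070 Bond=1.9078
(3,0): Delta=-1.0000 Bond=111.0500
(3,1): Delta=-1.0000 Bond=111.0500
(3,2): Delta=-0.1007 Bond=18.9692
(3,3): Delta=0.0000 Bond=0.0000
V0=0.5470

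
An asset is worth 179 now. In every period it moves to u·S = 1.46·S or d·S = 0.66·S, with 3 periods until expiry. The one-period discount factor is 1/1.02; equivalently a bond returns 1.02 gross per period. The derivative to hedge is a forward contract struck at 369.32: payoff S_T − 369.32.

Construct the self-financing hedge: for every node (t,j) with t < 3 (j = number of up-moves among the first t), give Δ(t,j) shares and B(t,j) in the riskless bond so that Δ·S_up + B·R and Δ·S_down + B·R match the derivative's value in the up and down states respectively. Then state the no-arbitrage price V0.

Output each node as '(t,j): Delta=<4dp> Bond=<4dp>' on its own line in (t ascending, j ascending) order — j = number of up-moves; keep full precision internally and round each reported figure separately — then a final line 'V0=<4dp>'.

Since d<R<u, set p* = (R−d)/(u−d) = 0.4500; price each node as the discounted p*-expectation of its children.
Payoff layer (t=3): V(3,0)=-317.8582, V(3,1)=-255.4803, V(3,2)=-117.4928, V(3,3)=187.7523
(2,0): S=77.9724. Δ = (V_up−V_dn)/(S_up−S_dn) = (-255.4803−-317.8582)/(113.8397−51.4618) = 1.0000. V = [p*·-255.4803 + (1−p*)·-317.8582]/1.02 = -284.1060. B = V − Δ·S = -362.0784.
(2,1): S=172.4844. Δ = (V_up−V_dn)/(S_up−S_dn) = (-117.4928−-255.4803)/(251.8272−113.8397) = 1.0000. V = [p*·-117.4928 + (1−p*)·-255.4803]/1.02 = -189.5940. B = V − Δ·S = -362.0784.
(2,2): S=381.5564. Δ = (V_up−V_dn)/(S_up−S_dn) = (187.7523−-117.4928)/(557.0723−251.8272) = 1.0000. V = [p*·187.7523 + (1−p*)·-117.4928]/1.02 = 19.4780. B = V − Δ·S = -362.0784.
(1,0): S=118.1400. Δ = (V_up−V_dn)/(S_up−S_dn) = (-189.5940−-284.1060)/(172.4844−77.9724) = 1.0000. V = [p*·-189.5940 + (1−p*)·-284.1060]/1.02 = -236.8389. B = V − Δ·S = -354.9789.
(1,1): S=261.3400. Δ = (V_up−V_dn)/(S_up−S_dn) = (19.4780−-189.5940)/(381.5564−172.4844) = 1.0000. V = [p*·19.4780 + (1−p*)·-189.5940]/1.02 = -93.6389. B = V − Δ·S = -354.9789.
(0,0): S=179.0000. Δ = (V_up−V_dn)/(S_up−S_dn) = (-93.6389−-236.8389)/(261.3400−118.1400) = 1.0000. V = [p*·-93.6389 + (1−p*)·-236.8389]/1.02 = -169.0185. B = V − Δ·S = -348.0185.
Check: Δ(0,0)·S0 + B(0,0) = -169.0185 = V0.

(0,0): Delta=1.0000 Bond=-348.0185
(1,0): Delta=1.0000 Bond=-354.9789
(1,1): Delta=1.0000 Bond=-354.9789
(2,0): Delta=1.0000 Bond=-362.0784
(2,1): Delta=1.0000 Bond=-362.0784
(2,2): Delta=1.0000 Bond=-362.0784
V0=-169.0185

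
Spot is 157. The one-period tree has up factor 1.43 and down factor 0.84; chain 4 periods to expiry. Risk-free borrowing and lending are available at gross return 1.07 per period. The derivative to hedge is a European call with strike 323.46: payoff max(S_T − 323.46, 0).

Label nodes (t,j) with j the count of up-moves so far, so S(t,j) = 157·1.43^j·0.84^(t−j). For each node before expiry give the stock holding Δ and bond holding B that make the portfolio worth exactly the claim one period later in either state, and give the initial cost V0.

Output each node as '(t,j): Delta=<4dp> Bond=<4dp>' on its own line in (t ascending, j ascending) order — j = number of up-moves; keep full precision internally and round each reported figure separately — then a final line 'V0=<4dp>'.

The replicating-portfolio and risk-neutral prices coincide; use p* = (1.07−0.84)/(1.43−0.84) = 0.3898 for the latter.
Terminal values V(4,·): V(4,0)=0.0000, V(4,1)=0.0000, V(4,2)=0.0000, V(4,3)=62.1844, V(4,4)=333.0537
Node (3,0) S=93.0545: V=(p*·0.0000+(1−p*)·0.0000)/1.07=0.0000; Δ=(0.0000−0.0000)/(133.0680−78.1658)=0.0000; B=V−Δ·S=0.0000
Node (3,1) S=158.4143: V=(p*·0.0000+(1−p*)·0.0000)/1.07=0.0000; Δ=(0.0000−0.0000)/(226.5324−133.0680)=0.0000; B=V−Δ·S=0.0000
Node (3,2) S=269.6814: V=(p*·62.1844+(1−p*)·0.0000)/1.07=22.6555; Δ=(62.1844−0.0000)/(385.6444−226.5324)=0.3908; B=V−Δ·S=-82.7418
Node (3,3) S=459.1005: V=(p*·333.0537+(1−p*)·62.1844)/1.07=156.8014; Δ=(333.0537−62.1844)/(656.5137−385.6444)=1.0000; B=V−Δ·S=-302.2991
Node (2,0) S=110.7792: V=(p*·0.0000+(1−p*)·0.0000)/1.07=0.0000; Δ=(0.0000−0.0000)/(158.4143−93.0545)=0.0000; B=V−Δ·S=0.0000
Node (2,1) S=188.5884: V=(p*·22.6555+(1−p*)·0.0000)/1.07=8.2540; Δ=(22.6555−0.0000)/(269.6814−158.4143)=0.2036; B=V−Δ·S=-30.1451
Node (2,2) S=321.0493: V=(p*·156.8014+(1−p*)·22.6555)/1.07=70.0464; Δ=(156.8014−22.6555)/(459.1005−269.6814)=0.7082; B=V−Δ·S=-157.3196
Node (1,0) S=131.8800: V=(p*·8.2540+(1−p*)·0.0000)/1.07=3.0072; Δ=(8.2540−0.0000)/(188.5884−110.7792)=0.1061; B=V−Δ·S=-10.9827
Node (1,1) S=224.5100: V=(p*·70.0464+(1−p*)·8.2540)/1.07=30.2267; Δ=(70.0464−8.2540)/(321.0493−188.5884)=0.4665; B=V−Δ·S=-74.5062
Node (0,0) S=157.0000: V=(p*·30.2267+(1−p*)·3.0072)/1.07=12.7273; Δ=(30.2267−3.0072)/(224.5100−131.8800)=0.2939; B=V−Δ·S=-33.4076
The time-0 hedge costs 12.7273, which is the no-arbitrage price.

(0,0): Delta=0.2939 Bond=-33.4076
(1,0): Delta=0.1061 Bond=-10.9827
(1,1): Delta=0.4665 Bond=-74.5062
(2,0): Delta=0.0000 Bond=0.0000
(2,1): Delta=0.2036 Bond=-30.1451
(2,2): Delta=0.7082 Bond=-157.3196
(3,0): Delta=0.0000 Bond=0.0000
(3,1): Delta=0.0000 Bond=0.0000
(3,2): Delta=0.3908 Bond=-82.7418
(3,3): Delta=1.0000 Bond=-302.2991
V0=12.7273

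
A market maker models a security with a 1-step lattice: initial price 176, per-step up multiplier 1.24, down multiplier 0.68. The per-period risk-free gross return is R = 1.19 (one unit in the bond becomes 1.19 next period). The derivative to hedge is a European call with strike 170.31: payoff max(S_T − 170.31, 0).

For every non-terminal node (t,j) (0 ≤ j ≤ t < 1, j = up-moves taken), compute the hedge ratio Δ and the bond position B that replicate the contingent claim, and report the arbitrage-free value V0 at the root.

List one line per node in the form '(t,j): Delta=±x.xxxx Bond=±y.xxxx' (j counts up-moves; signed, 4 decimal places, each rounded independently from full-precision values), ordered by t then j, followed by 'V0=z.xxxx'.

(0,0): Delta=0.4863 Bond=-48.9082
V0=36.6811

No-arbitrage ⇒ martingale measure with p* = (R−d)/(u−d) = 0.9107.
Terminal values V(1,·): V(1,0)=0.0000, V(1,1)=47.9300
  t=0,j=0: stock 176.0000 → up 218.2400 (V=47.9300), down 119.6800 (V=0.0000). Price 36.6811; hedge Δ=0.4863, bond B=-48.9082.
Each (Δ,B) replicates both successor values, so the strategy is self-financing and V0 is arbitrage-free.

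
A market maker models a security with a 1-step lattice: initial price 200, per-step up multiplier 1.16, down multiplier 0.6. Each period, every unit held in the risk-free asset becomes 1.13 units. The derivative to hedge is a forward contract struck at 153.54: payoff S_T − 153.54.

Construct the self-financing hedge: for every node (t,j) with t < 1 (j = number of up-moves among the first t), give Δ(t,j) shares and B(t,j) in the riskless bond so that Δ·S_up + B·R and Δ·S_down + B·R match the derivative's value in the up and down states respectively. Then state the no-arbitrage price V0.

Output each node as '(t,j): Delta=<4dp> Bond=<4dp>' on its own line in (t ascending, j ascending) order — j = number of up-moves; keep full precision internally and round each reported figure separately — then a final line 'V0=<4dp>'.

Under the risk-neutral measure, an up-move has probability p* = (R−d)/(u−d) = 0.9464 and values discount at R = 1.13.
At expiry t=1: V(1,0)=-33.5400, V(1,1)=78.4600
Node (0,0) S=200.0000: V=(p*·78.4600+(1−p*)·-33.5400)/1.13=64.1239; Δ=(78.4600−-33.5400)/(232.0000−120.0000)=1.0000; B=V−Δ·S=-135.8761
Each (Δ,B) replicates both successor values, so the strategy is self-financing and V0 is arbitrage-free.

(0,0): Delta=1.0000 Bond=-135.8761
V0=64.1239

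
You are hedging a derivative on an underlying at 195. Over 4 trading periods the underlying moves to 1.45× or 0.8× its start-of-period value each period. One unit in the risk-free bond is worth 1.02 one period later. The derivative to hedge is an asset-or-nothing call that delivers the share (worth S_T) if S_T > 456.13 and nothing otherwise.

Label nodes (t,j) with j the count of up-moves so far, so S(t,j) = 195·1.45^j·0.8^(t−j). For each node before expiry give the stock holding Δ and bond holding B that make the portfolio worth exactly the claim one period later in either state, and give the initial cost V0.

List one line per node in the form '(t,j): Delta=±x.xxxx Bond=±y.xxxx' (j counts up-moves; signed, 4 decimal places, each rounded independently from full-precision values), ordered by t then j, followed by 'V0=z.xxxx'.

(0,0): Delta=0.9152 Bond=-122.9418
(1,0): Delta=0.5164 Bond=-63.1864
(1,1): Delta=1.3453 Bond=-247.0012
(2,0): Delta=0.0000 Bond=0.0000
(2,1): Delta=1.0733 Bond=-190.4207
(2,2): Delta=1.6386 Bond=-372.1860
(3,0): Delta=0.0000 Bond=0.0000
(3,1): Delta=0.0000 Bond=0.0000
(3,2): Delta=2.2308 Bond=-573.8588
(3,3): Delta=1.0000 Bond=0.0000
V0=55.5293

Risk-neutral probability p* = (R−d)/(u−d) = (1.02−0.8)/(1.45−0.8) = 0.3385.
Terminal values V(4,·): V(4,0)=0.0000, V(4,1)=0.0000, V(4,2)=0.0000, V(4,3)=475.5855, V(4,4)=861.9987
(3,0): S=99.8400. Δ = (V_up−V_dn)/(S_up−S_dn) = (0.0000−0.0000)/(144.7680−79.8720) = 0.0000. V = [p*·0.0000 + (1−p*)·0.0000]/1.02 = 0.0000. B = V − Δ·S = 0.0000.
(3,1): S=180.9600. Δ = (V_up−V_dn)/(S_up−S_dn) = (0.0000−0.0000)/(262.3920−144.7680) = 0.0000. V = [p*·0.0000 + (1−p*)·0.0000]/1.02 = 0.0000. B = V − Δ·S = 0.0000.
(3,2): S=327.9900. Δ = (V_up−V_dn)/(S_up−S_dn) = (475.5855−0.0000)/(475.5855−262.3920) = 2.2308. V = [p*·475.5855 + (1−p*)·0.0000]/1.02 = 157.8112. B = V − Δ·S = -573.8588.
(3,3): S=594.4819. Δ = (V_up−V_dn)/(S_up−S_dn) = (861.9987−475.5855)/(861.9987−475.5855) = 1.0000. V = [p*·861.9987 + (1−p*)·475.5855]/1.02 = 594.4819. B = V − Δ·S = 0.0000.
(2,0): S=124.8000. Δ = (V_up−V_dn)/(S_up−S_dn) = (0.0000−0.0000)/(180.9600−99.8400) = 0.0000. V = [p*·0.0000 + (1−p*)·0.0000]/1.02 = 0.0000. B = V − Δ·S = 0.0000.
(2,1): S=226.2000. Δ = (V_up−V_dn)/(S_up−S_dn) = (157.8112−0.0000)/(327.9900−180.9600) = 1.0733. V = [p*·157.8112 + (1−p*)·0.0000]/1.02 = 52.3657. B = V − Δ·S = -190.4207.
(2,2): S=409.9875. Δ = (V_up−V_dn)/(S_up−S_dn) = (594.4819−157.8112)/(594.4819−327.9900) = 1.6386. V = [p*·594.4819 + (1−p*)·157.8112]/1.02 = 299.6151. B = V − Δ·S = -372.1860.
(1,0): S=156.0000. Δ = (V_up−V_dn)/(S_up−S_dn) = (52.3657−0.0000)/(226.2000−124.8000) = 0.5164. V = [p*·52.3657 + (1−p*)·0.0000]/1.02 = 17.3763. B = V − Δ·S = -63.1864.
(1,1): S=282.7500. Δ = (V_up−V_dn)/(S_up−S_dn) = (299.6151−52.3657)/(409.9875−226.2000) = 1.3453. V = [p*·299.6151 + (1−p*)·52.3657]/1.02 = 133.3825. B = V − Δ·S = -247.0012.
(0,0): S=195.0000. Δ = (V_up−V_dn)/(S_up−S_dn) = (133.3825−17.3763)/(282.7500−156.0000) = 0.9152. V = [p*·133.3825 + (1−p*)·17.3763]/1.02 = 55.5293. B = V − Δ·S = -122.9418.
The time-0 hedge costs 55.5293, which is the no-arbitrage price.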